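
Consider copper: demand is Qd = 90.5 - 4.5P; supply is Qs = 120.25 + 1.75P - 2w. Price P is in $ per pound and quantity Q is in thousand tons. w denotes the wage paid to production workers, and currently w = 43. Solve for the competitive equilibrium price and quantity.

P* = 9, Q* = 50

With w = 43, supply is Qs = 34.25 + 1.75P.
At equilibrium Qd = Qs, so 90.5 - 4.5P = 34.25 + 1.75P; collecting terms, 56.25 = 6.25P and P* = 9.
From the demand curve, Q* = 90.5 - 4.5(9) = 50.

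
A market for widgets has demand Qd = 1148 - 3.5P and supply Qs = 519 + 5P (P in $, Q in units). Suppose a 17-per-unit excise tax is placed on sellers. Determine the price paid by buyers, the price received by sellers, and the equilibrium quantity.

P_b = 84, P_s = 67, Q = 854

Sellers keep P_s = P_b - 17 per unit, so supply in terms of the buyer price is Qs = 434 + 5P_b.
Market clearing requires 1148 - 3.5P_b = 434 + 5P_b; hence 714 = 8.5P_b and P_b = 84.
Then P_s = 84 - 17 = 67 and Q = 1148 - 3.5(84) = 854.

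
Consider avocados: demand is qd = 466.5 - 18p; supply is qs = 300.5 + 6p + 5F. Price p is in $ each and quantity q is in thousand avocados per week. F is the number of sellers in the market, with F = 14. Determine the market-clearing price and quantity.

p* = 4, q* = 394.5

With F = 14, supply is qs = 370.5 + 6p.
Set qd = qs: 466.5 - 18p = 370.5 + 6p, so 96 = 24p and p* = 4.
From the demand curve, q* = 466.5 - 18(4) = 394.5.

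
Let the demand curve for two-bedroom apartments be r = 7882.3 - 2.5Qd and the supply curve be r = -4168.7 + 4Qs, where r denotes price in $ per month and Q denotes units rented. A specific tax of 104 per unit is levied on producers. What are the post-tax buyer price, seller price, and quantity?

Rewriting in direct form: Qd = 3152.92 - 0.4r and Qs = 1042.175 + 0.25r.
The tax drives a wedge r_b - r_s = 104. Substituting r_s = r_b - 104 into supply: Qs = 1016.175 + 0.25r_b.
Set Qd = Qs: 3152.92 - 0.4r_b = 1016.175 + 0.25r_b, so 2136.745 = 0.65r_b and r_b = 3287.3.
So r_s = 3183.3 and the quantity traded is Q = 3152.92 - 0.4(3287.3) = 1838.

r_b = 3287.3, r_s = 3183.3, Q = 1838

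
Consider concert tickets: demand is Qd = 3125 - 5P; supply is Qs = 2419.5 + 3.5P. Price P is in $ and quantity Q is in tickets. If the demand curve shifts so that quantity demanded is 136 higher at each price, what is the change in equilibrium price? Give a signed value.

The market clears where 3125 - 5P = 2419.5 + 3.5P. Rearranging, 8.5P = 705.5, hence P* = 83.
Then Q* = 3125 - 5(83) = 2710.
After the shift, demand is Qd = 3261 - 5P.
New equilibrium: 841.5 = 8.5P, so P = 99 and Q = 2766.
ΔP = 99 - 83 = 16.

ΔP = 16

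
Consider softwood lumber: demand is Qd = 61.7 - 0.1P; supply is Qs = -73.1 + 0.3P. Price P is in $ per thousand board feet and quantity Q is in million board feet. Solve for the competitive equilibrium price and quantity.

P* = 337, Q* = 28

Equating demand and supply, 61.7 - 0.1P = -73.1 + 0.3P gives 0.4P = 134.8, so P* = 337.
Plugging P* into demand: Q* = 61.7 - 0.1(337) = 28.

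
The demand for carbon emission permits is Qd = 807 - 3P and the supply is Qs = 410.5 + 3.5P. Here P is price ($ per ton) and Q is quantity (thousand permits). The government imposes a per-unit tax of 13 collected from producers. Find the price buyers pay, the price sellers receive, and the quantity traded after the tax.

With a tax of 13 on producers, they supply based on the net price P_s = P_b - 13, so Qs = 365 + 3.5P_b.
Market clearing requires 807 - 3P_b = 365 + 3.5P_b; hence 442 = 6.5P_b and P_b = 68.
Then P_s = 68 - 13 = 55 and Q = 807 - 3(68) = 603.

P_b = 68, P_s = 55, Q = 603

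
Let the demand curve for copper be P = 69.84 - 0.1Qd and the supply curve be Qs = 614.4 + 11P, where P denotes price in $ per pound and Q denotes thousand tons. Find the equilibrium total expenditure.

Solving each curve for Q: Qd = 698.4 - 10P.
Equating demand and supply, 698.4 - 10P = 614.4 + 11P gives 21P = 84, so P* = 4.
Plugging P* into demand: Q* = 698.4 - 10(4) = 658.4.
Total expenditure = P* × Q* = 4 × 658.4 = 2633.6.

Total expenditure = 2633.6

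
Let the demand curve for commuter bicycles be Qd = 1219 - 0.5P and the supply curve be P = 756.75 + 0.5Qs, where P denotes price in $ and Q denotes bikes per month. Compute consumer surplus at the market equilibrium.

Solving each curve for Q: Qs = -1513.5 + 2P.
Equating demand and supply, 1219 - 0.5P = -1513.5 + 2P gives 2.5P = 2732.5, so P* = 1093.
Then Q* = 1219 - 0.5(1093) = 672.5.
Demand choke price (Qd = 0): P = 1219/0.5 = 2438. Consumer surplus = ½ × (2438 - 1093) × 672.5 = 452256.25.

Consumer surplus = 452256.25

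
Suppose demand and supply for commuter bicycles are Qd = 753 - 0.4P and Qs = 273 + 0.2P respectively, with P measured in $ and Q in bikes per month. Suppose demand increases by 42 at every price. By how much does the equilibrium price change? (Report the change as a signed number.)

ΔP = 70

The market clears where 753 - 0.4P = 273 + 0.2P. Rearranging, 0.6P = 480, hence P* = 800.
Then Q* = 753 - 0.4(800) = 433.
After the shift, demand is Qd = 795 - 0.4P.
Re-solving, 0.6P = 522 gives P = 870 and Q = 447.
ΔP = 870 - 800 = 70.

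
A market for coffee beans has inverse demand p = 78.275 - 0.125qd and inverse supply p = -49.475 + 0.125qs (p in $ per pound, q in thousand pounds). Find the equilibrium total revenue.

Total revenue = 7358.4

In direct form, qd = 626.2 - 8p and qs = 395.8 + 8p.
The market clears where 626.2 - 8p = 395.8 + 8p. Rearranging, 16p = 230.4, hence p* = 14.4.
Then q* = 626.2 - 8(14.4) = 511.
Total revenue = p* × q* = 14.4 × 511 = 7358.4.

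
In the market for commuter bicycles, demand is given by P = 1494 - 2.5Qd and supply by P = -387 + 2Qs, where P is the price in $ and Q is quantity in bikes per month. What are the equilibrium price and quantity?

In direct form, Qd = 597.6 - 0.4P and Qs = 193.5 + 0.5P.
At equilibrium Qd = Qs, so 597.6 - 0.4P = 193.5 + 0.5P; collecting terms, 404.1 = 0.9P and P* = 449.
From the demand curve, Q* = 597.6 - 0.4(449) = 418.

P* = 449, Q* = 418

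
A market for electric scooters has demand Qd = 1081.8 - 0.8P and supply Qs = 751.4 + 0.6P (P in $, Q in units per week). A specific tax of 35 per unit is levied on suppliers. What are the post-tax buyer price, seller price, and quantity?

P_b = 251, P_s = 216, Q = 881

Suppliers keep P_s = P_b - 35 per unit, so supply in terms of the buyer price is Qs = 730.4 + 0.6P_b.
Equate demand and the shifted supply: 1081.8 - 0.8P_b = 730.4 + 0.6P_b, giving 1.4P_b = 351.4, so P_b = 251.
Then P_s = 251 - 35 = 216 and Q = 1081.8 - 0.8(251) = 881.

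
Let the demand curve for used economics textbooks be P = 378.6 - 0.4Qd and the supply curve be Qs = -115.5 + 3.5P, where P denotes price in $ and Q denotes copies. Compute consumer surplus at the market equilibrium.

Consumer surplus = 50803.2

In direct form, Qd = 946.5 - 2.5P.
Equating demand and supply, 946.5 - 2.5P = -115.5 + 3.5P gives 6P = 1062, so P* = 177.
Plugging P* into demand: Q* = 946.5 - 2.5(177) = 504.
Demand choke price (Qd = 0): P = 946.5/2.5 = 378.6. Consumer surplus = ½ × (378.6 - 177) × 504 = 50803.2.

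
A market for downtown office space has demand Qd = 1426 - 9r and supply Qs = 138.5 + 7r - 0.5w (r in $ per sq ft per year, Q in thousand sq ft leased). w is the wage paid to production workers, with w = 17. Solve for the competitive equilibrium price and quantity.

With w = 17, supply is Qs = 130 + 7r.
At equilibrium Qd = Qs, so 1426 - 9r = 130 + 7r; collecting terms, 1296 = 16r and r* = 81.
Plugging r* into demand: Q* = 1426 - 9(81) = 697.

r* = 81, Q* = 697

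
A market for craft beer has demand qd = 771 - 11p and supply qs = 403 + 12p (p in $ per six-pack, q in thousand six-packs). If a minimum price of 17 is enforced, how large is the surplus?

Surplus = 23

At p = 17: qd = 584 and qs = 607.
Surplus = qs - qd = 607 - 584 = 23.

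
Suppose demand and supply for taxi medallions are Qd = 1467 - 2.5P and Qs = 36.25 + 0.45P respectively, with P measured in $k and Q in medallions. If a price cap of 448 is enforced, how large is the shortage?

Shortage = 109.15

Evaluating both curves at the ceiling price 448 gives Qd = 347, Qs = 237.85.
Shortage = Qd - Qs = 347 - 237.85 = 109.15.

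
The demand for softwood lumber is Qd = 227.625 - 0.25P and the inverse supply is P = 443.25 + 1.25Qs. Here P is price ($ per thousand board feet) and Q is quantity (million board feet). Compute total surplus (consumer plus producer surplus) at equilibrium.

Total surplus = 20792.625

Solving each curve for Q: Qs = -354.6 + 0.8P.
Set Qd = Qs: 227.625 - 0.25P = -354.6 + 0.8P, so 582.225 = 1.05P and P* = 554.5.
From the demand curve, Q* = 227.625 - 0.25(554.5) = 89.
Demand choke price = 910.5; supply choke price = 443.25. CS = ½(910.5 - 554.5)(89) = 15842; PS = ½(554.5 - 443.25)(89) = 4950.625. Total surplus = 20792.625.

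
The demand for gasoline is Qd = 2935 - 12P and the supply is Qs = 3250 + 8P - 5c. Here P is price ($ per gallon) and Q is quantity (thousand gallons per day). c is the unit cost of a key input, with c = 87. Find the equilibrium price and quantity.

P* = 6, Q* = 2863

With c = 87, supply is Qs = 2815 + 8P.
Equating demand and supply, 2935 - 12P = 2815 + 8P gives 20P = 120, so P* = 6.
Then Q* = 2935 - 12(6) = 2863.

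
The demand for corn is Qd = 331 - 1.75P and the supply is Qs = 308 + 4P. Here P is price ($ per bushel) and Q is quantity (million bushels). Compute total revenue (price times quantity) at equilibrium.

At equilibrium Qd = Qs, so 331 - 1.75P = 308 + 4P; collecting terms, 23 = 5.75P and P* = 4.
Substitute back: Q* = 331 - 1.75(4) = 324.
Total revenue = P* × Q* = 4 × 324 = 1296.

Total revenue = 1296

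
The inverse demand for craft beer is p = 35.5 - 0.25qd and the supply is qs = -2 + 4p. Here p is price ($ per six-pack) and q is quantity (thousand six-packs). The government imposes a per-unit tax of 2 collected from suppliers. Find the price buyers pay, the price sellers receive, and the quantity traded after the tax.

Rewriting in direct form: qd = 142 - 4p.
Suppliers keep p_s = p_b - 2 per unit, so supply in terms of the buyer price is qs = -10 + 4p_b.
Set qd = qs: 142 - 4p_b = -10 + 4p_b, so 152 = 8p_b and p_b = 19.
Then p_s = 19 - 2 = 17 and q = 142 - 4(19) = 66.

p_b = 19, p_s = 17, q = 66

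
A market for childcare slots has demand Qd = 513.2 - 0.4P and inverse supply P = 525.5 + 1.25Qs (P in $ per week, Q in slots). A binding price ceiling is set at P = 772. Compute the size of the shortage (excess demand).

Shortage = 7.2

In direct form, Qs = -420.4 + 0.8P.
With P fixed at 772, quantity demanded is 204.4 and quantity supplied is 197.2.
Shortage = Qd - Qs = 204.4 - 197.2 = 7.2.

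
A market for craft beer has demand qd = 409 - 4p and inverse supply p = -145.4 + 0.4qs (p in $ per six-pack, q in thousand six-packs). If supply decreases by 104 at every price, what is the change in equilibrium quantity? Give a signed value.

Δq = -64

In direct form, qs = 363.5 + 2.5p.
Equating demand and supply, 409 - 4p = 363.5 + 2.5p gives 6.5p = 45.5, so p* = 7.
Plugging p* into demand: q* = 409 - 4(7) = 381.
After the shift, supply is qs = 259.5 + 2.5p.
The new intersection has 149.5 = 6.5p, i.e. p = 23, q = 317.
Δq = 317 - 381 = -64.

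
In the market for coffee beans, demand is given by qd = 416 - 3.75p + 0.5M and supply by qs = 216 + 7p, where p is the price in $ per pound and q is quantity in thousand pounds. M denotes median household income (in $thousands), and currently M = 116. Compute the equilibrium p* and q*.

With M = 116, demand is qd = 474 - 3.75p.
Equating demand and supply, 474 - 3.75p = 216 + 7p gives 10.75p = 258, so p* = 24.
Substitute back: q* = 474 - 3.75(24) = 384.

p* = 24, q* = 384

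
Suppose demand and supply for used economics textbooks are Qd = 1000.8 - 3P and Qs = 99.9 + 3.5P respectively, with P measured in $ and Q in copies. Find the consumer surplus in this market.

At equilibrium Qd = Qs, so 1000.8 - 3P = 99.9 + 3.5P; collecting terms, 900.9 = 6.5P and P* = 138.6.
Plugging P* into demand: Q* = 1000.8 - 3(138.6) = 585.
Demand choke price (Qd = 0): P = 1000.8/3 = 333.6. Consumer surplus = ½ × (333.6 - 138.6) × 585 = 57037.5.

Consumer surplus = 57037.5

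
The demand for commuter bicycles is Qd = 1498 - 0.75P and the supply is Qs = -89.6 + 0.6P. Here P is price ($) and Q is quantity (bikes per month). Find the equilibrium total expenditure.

The market clears where 1498 - 0.75P = -89.6 + 0.6P. Rearranging, 1.35P = 1587.6, hence P* = 1176.
Plugging P* into demand: Q* = 1498 - 0.75(1176) = 616.
Total expenditure = P* × Q* = 1176 × 616 = 724416.

Total expenditure = 724416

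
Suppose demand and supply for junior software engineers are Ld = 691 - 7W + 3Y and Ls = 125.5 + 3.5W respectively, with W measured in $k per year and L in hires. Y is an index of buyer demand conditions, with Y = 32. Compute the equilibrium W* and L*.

W* = 63, L* = 346

With Y = 32, demand is Ld = 787 - 7W.
At equilibrium Ld = Ls, so 787 - 7W = 125.5 + 3.5W; collecting terms, 661.5 = 10.5W and W* = 63.
Plugging W* into demand: L* = 787 - 7(63) = 346.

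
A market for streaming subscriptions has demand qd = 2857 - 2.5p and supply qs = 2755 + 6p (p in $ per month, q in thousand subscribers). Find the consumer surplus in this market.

Equating demand and supply, 2857 - 2.5p = 2755 + 6p gives 8.5p = 102, so p* = 12.
Plugging p* into demand: q* = 2857 - 2.5(12) = 2827.
Demand choke price (qd = 0): p = 2857/2.5 = 1142.8. Consumer surplus = ½ × (1142.8 - 12) × 2827 = 1598385.8.

Consumer surplus = 1598385.8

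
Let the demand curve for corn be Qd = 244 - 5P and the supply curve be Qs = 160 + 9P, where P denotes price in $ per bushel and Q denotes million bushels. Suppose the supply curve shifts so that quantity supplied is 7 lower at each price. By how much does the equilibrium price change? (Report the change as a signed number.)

ΔP = 0.5

Equating demand and supply, 244 - 5P = 160 + 9P gives 14P = 84, so P* = 6.
Substitute back: Q* = 244 - 5(6) = 214.
After the shift, supply is Qs = 153 + 9P.
The new intersection has 91 = 14P, i.e. P = 6.5, Q = 211.5.
ΔP = 6.5 - 6 = 0.5.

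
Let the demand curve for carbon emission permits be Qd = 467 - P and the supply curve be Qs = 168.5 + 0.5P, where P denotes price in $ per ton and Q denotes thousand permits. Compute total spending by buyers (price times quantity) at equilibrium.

Total spending by buyers = 53332

The market clears where 467 - P = 168.5 + 0.5P. Rearranging, 1.5P = 298.5, hence P* = 199.
From the demand curve, Q* = 467 - 199 = 268.
Total spending by buyers = P* × Q* = 199 × 268 = 53332.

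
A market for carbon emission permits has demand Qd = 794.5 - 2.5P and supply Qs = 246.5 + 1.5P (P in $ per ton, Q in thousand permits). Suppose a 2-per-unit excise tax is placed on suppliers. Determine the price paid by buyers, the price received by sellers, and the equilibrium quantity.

With a tax of 2 on suppliers, they supply based on the net price P_s = P_b - 2, so Qs = 243.5 + 1.5P_b.
Equate demand and the shifted supply: 794.5 - 2.5P_b = 243.5 + 1.5P_b, giving 4P_b = 551, so P_b = 137.75.
So P_s = 135.75 and the quantity traded is Q = 794.5 - 2.5(137.75) = 450.125.

P_b = 137.75, P_s = 135.75, Q = 450.125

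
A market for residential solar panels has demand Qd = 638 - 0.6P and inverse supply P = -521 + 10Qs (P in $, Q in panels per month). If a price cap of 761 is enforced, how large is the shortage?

Shortage = 53.2

Rewriting in direct form: Qs = 52.1 + 0.1P.
At P = 761: Qd = 181.4 and Qs = 128.2.
Shortage = Qd - Qs = 181.4 - 128.2 = 53.2.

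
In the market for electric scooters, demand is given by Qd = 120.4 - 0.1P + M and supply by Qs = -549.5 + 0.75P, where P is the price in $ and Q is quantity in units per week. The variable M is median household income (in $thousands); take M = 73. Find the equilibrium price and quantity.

P* = 874, Q* = 106

With M = 73, demand is Qd = 193.4 - 0.1P.
Set Qd = Qs: 193.4 - 0.1P = -549.5 + 0.75P, so 742.9 = 0.85P and P* = 874.
Then Q* = 193.4 - 0.1(874) = 106.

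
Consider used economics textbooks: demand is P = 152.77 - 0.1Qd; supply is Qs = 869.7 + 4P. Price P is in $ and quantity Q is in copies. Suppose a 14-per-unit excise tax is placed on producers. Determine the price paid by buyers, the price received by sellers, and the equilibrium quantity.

P_b = 51, P_s = 37, Q = 1017.7

Solving each curve for Q: Qd = 1527.7 - 10P.
The tax drives a wedge P_b - P_s = 14. Substituting P_s = P_b - 14 into supply: Qs = 813.7 + 4P_b.
Equate demand and the shifted supply: 1527.7 - 10P_b = 813.7 + 4P_b, giving 14P_b = 714, so P_b = 51.
So P_s = 37 and the quantity traded is Q = 1527.7 - 10(51) = 1017.7.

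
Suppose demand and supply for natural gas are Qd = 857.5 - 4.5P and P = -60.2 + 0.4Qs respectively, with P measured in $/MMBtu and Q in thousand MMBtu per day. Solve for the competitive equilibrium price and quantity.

P* = 101, Q* = 403

Inverting to quantity form: Qs = 150.5 + 2.5P.
At equilibrium Qd = Qs, so 857.5 - 4.5P = 150.5 + 2.5P; collecting terms, 707 = 7P and P* = 101.
Plugging P* into demand: Q* = 857.5 - 4.5(101) = 403.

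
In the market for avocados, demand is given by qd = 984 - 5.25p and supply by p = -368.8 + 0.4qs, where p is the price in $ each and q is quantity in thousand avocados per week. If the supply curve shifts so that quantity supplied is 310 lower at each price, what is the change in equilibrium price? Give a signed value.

Δp = 40

Rewriting in direct form: qs = 922 + 2.5p.
At equilibrium qd = qs, so 984 - 5.25p = 922 + 2.5p; collecting terms, 62 = 7.75p and p* = 8.
Then q* = 984 - 5.25(8) = 942.
After the shift, supply is qs = 612 + 2.5p.
Re-solving, 7.75p = 372 gives p = 48 and q = 732.
Δp = 48 - 8 = 40.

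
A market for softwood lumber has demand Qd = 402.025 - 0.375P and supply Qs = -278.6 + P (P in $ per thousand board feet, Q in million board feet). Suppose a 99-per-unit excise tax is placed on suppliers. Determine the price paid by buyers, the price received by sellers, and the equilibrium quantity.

Suppliers keep P_s = P_b - 99 per unit, so supply in terms of the buyer price is Qs = -377.6 + P_b.
Set Qd = Qs: 402.025 - 0.375P_b = -377.6 + P_b, so 779.625 = 1.375P_b and P_b = 567.
So P_s = 468 and the quantity traded is Q = 402.025 - 0.375(567) = 189.4.

P_b = 567, P_s = 468, Q = 189.4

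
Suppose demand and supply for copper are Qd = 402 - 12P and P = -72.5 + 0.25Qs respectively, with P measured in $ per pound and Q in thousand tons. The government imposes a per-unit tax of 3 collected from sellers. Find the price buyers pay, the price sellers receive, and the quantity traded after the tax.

P_b = 7.75, P_s = 4.75, Q = 309

Rewriting in direct form: Qs = 290 + 4P.
With a tax of 3 on sellers, they supply based on the net price P_s = P_b - 3, so Qs = 278 + 4P_b.
Equate demand and the shifted supply: 402 - 12P_b = 278 + 4P_b, giving 16P_b = 124, so P_b = 7.75.
So P_s = 4.75 and the quantity traded is Q = 402 - 12(7.75) = 309.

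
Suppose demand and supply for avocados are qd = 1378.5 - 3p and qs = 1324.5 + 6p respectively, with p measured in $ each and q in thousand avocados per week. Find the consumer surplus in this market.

At equilibrium qd = qs, so 1378.5 - 3p = 1324.5 + 6p; collecting terms, 54 = 9p and p* = 6.
Then q* = 1378.5 - 3(6) = 1360.5.
Demand choke price (qd = 0): p = 1378.5/3 = 459.5. Consumer surplus = ½ × (459.5 - 6) × 1360.5 = 308493.375.

Consumer surplus = 308493.375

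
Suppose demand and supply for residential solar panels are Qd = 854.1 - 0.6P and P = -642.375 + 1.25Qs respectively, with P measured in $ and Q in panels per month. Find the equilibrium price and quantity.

In direct form, Qs = 513.9 + 0.8P.
At equilibrium Qd = Qs, so 854.1 - 0.6P = 513.9 + 0.8P; collecting terms, 340.2 = 1.4P and P* = 243.
Then Q* = 854.1 - 0.6(243) = 708.3.

P* = 243, Q* = 708.3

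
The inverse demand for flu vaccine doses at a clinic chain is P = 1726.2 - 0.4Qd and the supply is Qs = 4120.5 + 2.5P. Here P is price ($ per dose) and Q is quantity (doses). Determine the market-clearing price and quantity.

Solving each curve for Q: Qd = 4315.5 - 2.5P.
Equating demand and supply, 4315.5 - 2.5P = 4120.5 + 2.5P gives 5P = 195, so P* = 39.
From the demand curve, Q* = 4315.5 - 2.5(39) = 4218.

P* = 39, Q* = 4218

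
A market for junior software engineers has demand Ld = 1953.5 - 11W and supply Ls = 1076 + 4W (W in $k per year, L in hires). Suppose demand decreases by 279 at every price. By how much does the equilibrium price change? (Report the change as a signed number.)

Set Ld = Ls: 1953.5 - 11W = 1076 + 4W, so 877.5 = 15W and W* = 58.5.
From the demand curve, L* = 1953.5 - 11(58.5) = 1310.
After the shift, demand is Ld = 1674.5 - 11W.
The new intersection has 598.5 = 15W, i.e. W = 39.9, L = 1235.6.
ΔW = 39.9 - 58.5 = -18.6.

ΔW = -18.6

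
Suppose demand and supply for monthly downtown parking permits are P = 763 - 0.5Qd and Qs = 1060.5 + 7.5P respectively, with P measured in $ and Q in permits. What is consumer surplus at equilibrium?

Solving each curve for Q: Qd = 1526 - 2P.
The market clears where 1526 - 2P = 1060.5 + 7.5P. Rearranging, 9.5P = 465.5, hence P* = 49.
Plugging P* into demand: Q* = 1526 - 2(49) = 1428.
Demand choke price (Qd = 0): P = 1526/2 = 763. Consumer surplus = ½ × (763 - 49) × 1428 = 509796.

Consumer surplus = 509796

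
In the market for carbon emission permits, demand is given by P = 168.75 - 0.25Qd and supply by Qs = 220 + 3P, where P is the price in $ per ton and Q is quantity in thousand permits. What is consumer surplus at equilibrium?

In direct form, Qd = 675 - 4P.
The market clears where 675 - 4P = 220 + 3P. Rearranging, 7P = 455, hence P* = 65.
Plugging P* into demand: Q* = 675 - 4(65) = 415.
Demand choke price (Qd = 0): P = 675/4 = 168.75. Consumer surplus = ½ × (168.75 - 65) × 415 = 21528.125.

Consumer surplus = 21528.125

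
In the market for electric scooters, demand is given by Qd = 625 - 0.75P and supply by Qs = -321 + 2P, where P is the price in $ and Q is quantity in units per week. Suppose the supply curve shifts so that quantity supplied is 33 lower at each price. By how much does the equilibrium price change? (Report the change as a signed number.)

ΔP = 12

The market clears where 625 - 0.75P = -321 + 2P. Rearranging, 2.75P = 946, hence P* = 344.
Plugging P* into demand: Q* = 625 - 0.75(344) = 367.
After the shift, supply is Qs = -354 + 2P.
Re-solving, 2.75P = 979 gives P = 356 and Q = 358.
ΔP = 356 - 344 = 12.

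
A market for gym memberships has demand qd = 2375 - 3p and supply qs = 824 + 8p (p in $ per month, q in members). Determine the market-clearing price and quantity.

p* = 141, q* = 1952

Set qd = qs: 2375 - 3p = 824 + 8p, so 1551 = 11p and p* = 141.
Then q* = 2375 - 3(141) = 1952.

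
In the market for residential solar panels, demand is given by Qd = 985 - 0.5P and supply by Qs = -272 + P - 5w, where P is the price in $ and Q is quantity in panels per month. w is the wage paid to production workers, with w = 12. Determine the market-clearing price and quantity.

With w = 12, supply is Qs = -332 + P.
Set Qd = Qs: 985 - 0.5P = -332 + P, so 1317 = 1.5P and P* = 878.
Then Q* = 985 - 0.5(878) = 546.

P* = 878, Q* = 546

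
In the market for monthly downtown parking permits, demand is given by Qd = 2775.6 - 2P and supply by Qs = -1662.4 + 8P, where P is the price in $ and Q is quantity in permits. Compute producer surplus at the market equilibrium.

Producer surplus = 222784

At equilibrium Qd = Qs, so 2775.6 - 2P = -1662.4 + 8P; collecting terms, 4438 = 10P and P* = 443.8.
Substitute back: Q* = 2775.6 - 2(443.8) = 1888.
Supply choke price (Qs = 0): P = 207.8. Producer surplus = ½ × (443.8 - 207.8) × 1888 = 222784.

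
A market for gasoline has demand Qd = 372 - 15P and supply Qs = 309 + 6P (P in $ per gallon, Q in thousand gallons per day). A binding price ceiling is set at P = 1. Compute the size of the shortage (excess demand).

Shortage = 42

Evaluating both curves at the ceiling price 1 gives Qd = 357, Qs = 315.
Shortage = Qd - Qs = 357 - 315 = 42.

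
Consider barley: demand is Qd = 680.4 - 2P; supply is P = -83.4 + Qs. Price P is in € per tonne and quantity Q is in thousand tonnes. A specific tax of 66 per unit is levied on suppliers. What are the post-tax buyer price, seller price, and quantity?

P_b = 221, P_s = 155, Q = 238.4

Solving each curve for Q: Qs = 83.4 + P.
The tax drives a wedge P_b - P_s = 66. Substituting P_s = P_b - 66 into supply: Qs = 17.4 + P_b.
Market clearing requires 680.4 - 2P_b = 17.4 + P_b; hence 663 = 3P_b and P_b = 221.
So P_s = 155 and the quantity traded is Q = 680.4 - 2(221) = 238.4.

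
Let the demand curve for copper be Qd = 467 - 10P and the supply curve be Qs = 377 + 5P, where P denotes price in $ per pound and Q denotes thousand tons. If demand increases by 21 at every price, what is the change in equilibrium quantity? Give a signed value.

ΔQ = 7

The market clears where 467 - 10P = 377 + 5P. Rearranging, 15P = 90, hence P* = 6.
From the demand curve, Q* = 467 - 10(6) = 407.
After the shift, demand is Qd = 488 - 10P.
Re-solving, 15P = 111 gives P = 7.4 and Q = 414.
ΔQ = 414 - 407 = 7.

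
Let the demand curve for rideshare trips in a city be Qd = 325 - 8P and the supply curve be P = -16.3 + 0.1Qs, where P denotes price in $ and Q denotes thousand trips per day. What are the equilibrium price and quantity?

P* = 9, Q* = 253

Rewriting in direct form: Qs = 163 + 10P.
Set Qd = Qs: 325 - 8P = 163 + 10P, so 162 = 18P and P* = 9.
From the demand curve, Q* = 325 - 8(9) = 253.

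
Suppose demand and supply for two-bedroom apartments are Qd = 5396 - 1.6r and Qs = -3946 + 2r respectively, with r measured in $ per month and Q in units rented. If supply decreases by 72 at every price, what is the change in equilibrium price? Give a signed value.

Δr = 20

Set Qd = Qs: 5396 - 1.6r = -3946 + 2r, so 9342 = 3.6r and r* = 2595.
From the demand curve, Q* = 5396 - 1.6(2595) = 1244.
After the shift, supply is Qs = -4018 + 2r.
New equilibrium: 9414 = 3.6r, so r = 2615 and Q = 1212.
Δr = 2615 - 2595 = 20.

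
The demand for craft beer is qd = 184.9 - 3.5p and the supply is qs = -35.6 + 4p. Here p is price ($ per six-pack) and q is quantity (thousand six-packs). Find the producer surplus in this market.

At equilibrium qd = qs, so 184.9 - 3.5p = -35.6 + 4p; collecting terms, 220.5 = 7.5p and p* = 29.4.
From the demand curve, q* = 184.9 - 3.5(29.4) = 82.
Supply choke price (qs = 0): p = 8.9. Producer surplus = ½ × (29.4 - 8.9) × 82 = 840.5.

Producer surplus = 840.5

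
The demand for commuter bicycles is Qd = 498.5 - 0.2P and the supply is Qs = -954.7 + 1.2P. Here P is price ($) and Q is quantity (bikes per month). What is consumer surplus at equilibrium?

Consumer surplus = 211557.025

The market clears where 498.5 - 0.2P = -954.7 + 1.2P. Rearranging, 1.4P = 1453.2, hence P* = 1038.
Then Q* = 498.5 - 0.2(1038) = 290.9.
Demand choke price (Qd = 0): P = 498.5/0.2 = 2492.5. Consumer surplus = ½ × (2492.5 - 1038) × 290.9 = 211557.025.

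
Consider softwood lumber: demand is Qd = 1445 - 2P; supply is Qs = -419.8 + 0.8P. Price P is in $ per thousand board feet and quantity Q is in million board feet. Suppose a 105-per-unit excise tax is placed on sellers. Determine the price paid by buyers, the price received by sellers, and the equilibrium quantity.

P_b = 696, P_s = 591, Q = 53

The tax drives a wedge P_b - P_s = 105. Substituting P_s = P_b - 105 into supply: Qs = -503.8 + 0.8P_b.
Set Qd = Qs: 1445 - 2P_b = -503.8 + 0.8P_b, so 1948.8 = 2.8P_b and P_b = 696.
So P_s = 591 and the quantity traded is Q = 1445 - 2(696) = 53.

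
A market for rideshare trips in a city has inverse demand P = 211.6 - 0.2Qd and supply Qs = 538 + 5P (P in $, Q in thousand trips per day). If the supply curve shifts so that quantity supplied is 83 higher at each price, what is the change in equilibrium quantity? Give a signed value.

Solving each curve for Q: Qd = 1058 - 5P.
Set Qd = Qs: 1058 - 5P = 538 + 5P, so 520 = 10P and P* = 52.
From the demand curve, Q* = 1058 - 5(52) = 798.
After the shift, supply is Qs = 621 + 5P.
New equilibrium: 437 = 10P, so P = 43.7 and Q = 839.5.
ΔQ = 839.5 - 798 = 41.5.

ΔQ = 41.5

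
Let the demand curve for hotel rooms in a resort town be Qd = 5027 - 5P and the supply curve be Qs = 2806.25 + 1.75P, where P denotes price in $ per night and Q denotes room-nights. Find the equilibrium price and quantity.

P* = 329, Q* = 3382

At equilibrium Qd = Qs, so 5027 - 5P = 2806.25 + 1.75P; collecting terms, 2220.75 = 6.75P and P* = 329.
Substitute back: Q* = 5027 - 5(329) = 3382.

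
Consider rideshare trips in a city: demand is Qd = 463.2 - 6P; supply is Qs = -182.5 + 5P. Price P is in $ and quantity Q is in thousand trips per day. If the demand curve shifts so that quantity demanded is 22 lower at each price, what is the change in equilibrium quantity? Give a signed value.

ΔQ = -10

Equating demand and supply, 463.2 - 6P = -182.5 + 5P gives 11P = 645.7, so P* = 58.7.
From the demand curve, Q* = 463.2 - 6(58.7) = 111.
After the shift, demand is Qd = 441.2 - 6P.
Re-solving, 11P = 623.7 gives P = 56.7 and Q = 101.
ΔQ = 101 - 111 = -10.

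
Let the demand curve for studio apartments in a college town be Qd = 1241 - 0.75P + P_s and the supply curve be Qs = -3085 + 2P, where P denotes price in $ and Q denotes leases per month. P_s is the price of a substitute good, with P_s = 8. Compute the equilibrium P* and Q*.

With P_s = 8, demand is Qd = 1249 - 0.75P.
The market clears where 1249 - 0.75P = -3085 + 2P. Rearranging, 2.75P = 4334, hence P* = 1576.
Substitute back: Q* = 1249 - 0.75(1576) = 67.

P* = 1576, Q* = 67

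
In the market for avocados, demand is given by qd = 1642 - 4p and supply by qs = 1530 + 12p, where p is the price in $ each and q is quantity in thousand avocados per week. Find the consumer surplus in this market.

Consumer surplus = 325624.5

At equilibrium qd = qs, so 1642 - 4p = 1530 + 12p; collecting terms, 112 = 16p and p* = 7.
Then q* = 1642 - 4(7) = 1614.
Demand choke price (qd = 0): p = 1642/4 = 410.5. Consumer surplus = ½ × (410.5 - 7) × 1614 = 325624.5.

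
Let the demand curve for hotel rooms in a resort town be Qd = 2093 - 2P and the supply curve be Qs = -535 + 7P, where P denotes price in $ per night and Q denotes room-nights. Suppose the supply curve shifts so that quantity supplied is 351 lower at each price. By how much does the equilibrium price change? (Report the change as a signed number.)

ΔP = 39

Equating demand and supply, 2093 - 2P = -535 + 7P gives 9P = 2628, so P* = 292.
From the demand curve, Q* = 2093 - 2(292) = 1509.
After the shift, supply is Qs = -886 + 7P.
The new intersection has 2979 = 9P, i.e. P = 331, Q = 1431.
ΔP = 331 - 292 = 39.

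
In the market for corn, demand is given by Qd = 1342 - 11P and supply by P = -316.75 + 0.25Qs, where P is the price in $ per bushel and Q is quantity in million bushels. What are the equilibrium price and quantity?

P* = 5, Q* = 1287

In direct form, Qs = 1267 + 4P.
The market clears where 1342 - 11P = 1267 + 4P. Rearranging, 15P = 75, hence P* = 5.
From the demand curve, Q* = 1342 - 11(5) = 1287.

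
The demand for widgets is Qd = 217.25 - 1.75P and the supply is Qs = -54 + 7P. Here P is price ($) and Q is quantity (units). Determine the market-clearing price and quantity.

P* = 31, Q* = 163

At equilibrium Qd = Qs, so 217.25 - 1.75P = -54 + 7P; collecting terms, 271.25 = 8.75P and P* = 31.
From the demand curve, Q* = 217.25 - 1.75(31) = 163.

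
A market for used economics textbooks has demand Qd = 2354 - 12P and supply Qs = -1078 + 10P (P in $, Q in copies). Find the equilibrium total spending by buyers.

Total spending by buyers = 75192

At equilibrium Qd = Qs, so 2354 - 12P = -1078 + 10P; collecting terms, 3432 = 22P and P* = 156.
From the demand curve, Q* = 2354 - 12(156) = 482.
Total spending by buyers = P* × Q* = 156 × 482 = 75192.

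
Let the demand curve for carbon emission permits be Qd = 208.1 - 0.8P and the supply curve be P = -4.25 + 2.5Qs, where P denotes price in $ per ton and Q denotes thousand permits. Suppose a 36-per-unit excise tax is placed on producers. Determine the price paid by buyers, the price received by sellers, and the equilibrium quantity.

P_b = 184, P_s = 148, Q = 60.9

In direct form, Qs = 1.7 + 0.4P.
The tax drives a wedge P_b - P_s = 36. Substituting P_s = P_b - 36 into supply: Qs = -12.7 + 0.4P_b.
Equate demand and the shifted supply: 208.1 - 0.8P_b = -12.7 + 0.4P_b, giving 1.2P_b = 220.8, so P_b = 184.
So P_s = 148 and the quantity traded is Q = 208.1 - 0.8(184) = 60.9.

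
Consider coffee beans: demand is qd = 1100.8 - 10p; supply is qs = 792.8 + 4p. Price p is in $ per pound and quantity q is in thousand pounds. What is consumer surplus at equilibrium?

Equating demand and supply, 1100.8 - 10p = 792.8 + 4p gives 14p = 308, so p* = 22.
Plugging p* into demand: q* = 1100.8 - 10(22) = 880.8.
Demand choke price (qd = 0): p = 1100.8/10 = 110.08. Consumer surplus = ½ × (110.08 - 22) × 880.8 = 38790.432.

Consumer surplus = 38790.432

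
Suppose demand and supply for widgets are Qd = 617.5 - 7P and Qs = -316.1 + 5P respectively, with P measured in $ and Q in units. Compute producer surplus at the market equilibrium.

The market clears where 617.5 - 7P = -316.1 + 5P. Rearranging, 12P = 933.6, hence P* = 77.8.
From the demand curve, Q* = 617.5 - 7(77.8) = 72.9.
Supply choke price (Qs = 0): P = 63.22. Producer surplus = ½ × (77.8 - 63.22) × 72.9 = 531.441.

Producer surplus = 531.441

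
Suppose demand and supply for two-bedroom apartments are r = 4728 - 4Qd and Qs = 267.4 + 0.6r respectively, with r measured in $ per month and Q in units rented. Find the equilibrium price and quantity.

Rewriting in direct form: Qd = 1182 - 0.25r.
Set Qd = Qs: 1182 - 0.25r = 267.4 + 0.6r, so 914.6 = 0.85r and r* = 1076.
Plugging r* into demand: Q* = 1182 - 0.25(1076) = 913.

r* = 1076, Q* = 913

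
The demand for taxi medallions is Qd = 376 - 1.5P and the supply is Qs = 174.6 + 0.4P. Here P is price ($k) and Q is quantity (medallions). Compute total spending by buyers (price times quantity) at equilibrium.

Total spending by buyers = 23002

The market clears where 376 - 1.5P = 174.6 + 0.4P. Rearranging, 1.9P = 201.4, hence P* = 106.
Plugging P* into demand: Q* = 376 - 1.5(106) = 217.
Total spending by buyers = P* × Q* = 106 × 217 = 23002.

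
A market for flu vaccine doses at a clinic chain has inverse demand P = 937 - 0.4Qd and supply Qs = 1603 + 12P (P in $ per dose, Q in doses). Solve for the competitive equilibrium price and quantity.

In direct form, Qd = 2342.5 - 2.5P.
Equating demand and supply, 2342.5 - 2.5P = 1603 + 12P gives 14.5P = 739.5, so P* = 51.
Substitute back: Q* = 2342.5 - 2.5(51) = 2215.

P* = 51, Q* = 2215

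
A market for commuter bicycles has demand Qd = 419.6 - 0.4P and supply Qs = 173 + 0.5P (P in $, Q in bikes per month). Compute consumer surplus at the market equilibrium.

Consumer surplus = 120125

At equilibrium Qd = Qs, so 419.6 - 0.4P = 173 + 0.5P; collecting terms, 246.6 = 0.9P and P* = 274.
Plugging P* into demand: Q* = 419.6 - 0.4(274) = 310.
Demand choke price (Qd = 0): P = 419.6/0.4 = 1049. Consumer surplus = ½ × (1049 - 274) × 310 = 120125.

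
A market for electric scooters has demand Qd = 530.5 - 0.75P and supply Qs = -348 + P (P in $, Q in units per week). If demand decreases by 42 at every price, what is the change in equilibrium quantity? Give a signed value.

The market clears where 530.5 - 0.75P = -348 + P. Rearranging, 1.75P = 878.5, hence P* = 502.
Substitute back: Q* = 530.5 - 0.75(502) = 154.
After the shift, demand is Qd = 488.5 - 0.75P.
The new intersection has 836.5 = 1.75P, i.e. P = 478, Q = 130.
ΔQ = 130 - 154 = -24.

ΔQ = -24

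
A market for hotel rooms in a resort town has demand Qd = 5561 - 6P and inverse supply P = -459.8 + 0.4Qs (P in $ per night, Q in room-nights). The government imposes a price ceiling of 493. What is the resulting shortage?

Shortage = 221

Rewriting in direct form: Qs = 1149.5 + 2.5P.
At P = 493: Qd = 2603 and Qs = 2382.
Shortage = Qd - Qs = 2603 - 2382 = 221.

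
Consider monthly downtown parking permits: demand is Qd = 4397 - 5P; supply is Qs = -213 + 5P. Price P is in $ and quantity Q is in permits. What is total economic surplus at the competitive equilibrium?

At equilibrium Qd = Qs, so 4397 - 5P = -213 + 5P; collecting terms, 4610 = 10P and P* = 461.
Substitute back: Q* = 4397 - 5(461) = 2092.
Demand choke price = 879.4; supply choke price = 42.6. CS = ½(879.4 - 461)(2092) = 437646.4; PS = ½(461 - 42.6)(2092) = 437646.4. Total surplus = 875292.8.

Total surplus = 875292.8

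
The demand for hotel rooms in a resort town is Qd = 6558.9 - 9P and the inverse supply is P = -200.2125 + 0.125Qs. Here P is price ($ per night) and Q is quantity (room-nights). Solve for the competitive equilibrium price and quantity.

In direct form, Qs = 1601.7 + 8P.
The market clears where 6558.9 - 9P = 1601.7 + 8P. Rearranging, 17P = 4957.2, hence P* = 291.6.
Substitute back: Q* = 6558.9 - 9(291.6) = 3934.5.

P* = 291.6, Q* = 3934.5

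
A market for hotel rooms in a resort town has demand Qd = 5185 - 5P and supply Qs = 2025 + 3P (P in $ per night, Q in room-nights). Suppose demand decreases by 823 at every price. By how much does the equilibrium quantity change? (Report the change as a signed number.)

ΔQ = -308.625

The market clears where 5185 - 5P = 2025 + 3P. Rearranging, 8P = 3160, hence P* = 395.
Then Q* = 5185 - 5(395) = 3210.
After the shift, demand is Qd = 4362 - 5P.
The new intersection has 2337 = 8P, i.e. P = 292.125, Q = 2901.375.
ΔQ = 2901.375 - 3210 = -308.625.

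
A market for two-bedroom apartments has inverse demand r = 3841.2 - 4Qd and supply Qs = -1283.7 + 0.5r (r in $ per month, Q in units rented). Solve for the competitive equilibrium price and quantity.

Rewriting in direct form: Qd = 960.3 - 0.25r.
The market clears where 960.3 - 0.25r = -1283.7 + 0.5r. Rearranging, 0.75r = 2244, hence r* = 2992.
From the demand curve, Q* = 960.3 - 0.25(2992) = 212.3.

r* = 2992, Q* = 212.3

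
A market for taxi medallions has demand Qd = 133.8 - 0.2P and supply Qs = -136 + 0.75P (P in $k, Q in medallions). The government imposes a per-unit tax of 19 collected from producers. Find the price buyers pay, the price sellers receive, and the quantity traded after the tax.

With a tax of 19 on producers, they supply based on the net price P_s = P_b - 19, so Qs = -150.25 + 0.75P_b.
Set Qd = Qs: 133.8 - 0.2P_b = -150.25 + 0.75P_b, so 284.05 = 0.95P_b and P_b = 299.
Then P_s = 299 - 19 = 280 and Q = 133.8 - 0.2(299) = 74.

P_b = 299, P_s = 280, Q = 74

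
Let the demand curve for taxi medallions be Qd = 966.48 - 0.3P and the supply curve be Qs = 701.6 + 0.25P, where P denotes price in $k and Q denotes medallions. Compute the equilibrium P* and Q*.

The market clears where 966.48 - 0.3P = 701.6 + 0.25P. Rearranging, 0.55P = 264.88, hence P* = 481.6.
Substitute back: Q* = 966.48 - 0.3(481.6) = 822.

P* = 481.6, Q* = 822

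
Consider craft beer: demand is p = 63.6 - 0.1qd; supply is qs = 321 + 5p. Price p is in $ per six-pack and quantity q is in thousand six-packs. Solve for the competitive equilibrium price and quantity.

p* = 21, q* = 426

Solving each curve for q: qd = 636 - 10p.
Set qd = qs: 636 - 10p = 321 + 5p, so 315 = 15p and p* = 21.
Plugging p* into demand: q* = 636 - 10(21) = 426.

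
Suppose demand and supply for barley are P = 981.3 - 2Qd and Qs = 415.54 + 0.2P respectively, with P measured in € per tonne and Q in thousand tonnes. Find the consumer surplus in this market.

Consumer surplus = 190969

Rewriting in direct form: Qd = 490.65 - 0.5P.
Equating demand and supply, 490.65 - 0.5P = 415.54 + 0.2P gives 0.7P = 75.11, so P* = 107.3.
Plugging P* into demand: Q* = 490.65 - 0.5(107.3) = 437.
Demand choke price (Qd = 0): P = 490.65/0.5 = 981.3. Consumer surplus = ½ × (981.3 - 107.3) × 437 = 190969.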